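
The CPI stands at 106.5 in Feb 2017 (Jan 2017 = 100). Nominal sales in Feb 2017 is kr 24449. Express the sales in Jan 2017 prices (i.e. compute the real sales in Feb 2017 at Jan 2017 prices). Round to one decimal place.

22956.8

Real = Nominal ÷ (Index/100) = 24449 ÷ (106.5/100)
     = 24449 ÷ 1.065 = 22956.8075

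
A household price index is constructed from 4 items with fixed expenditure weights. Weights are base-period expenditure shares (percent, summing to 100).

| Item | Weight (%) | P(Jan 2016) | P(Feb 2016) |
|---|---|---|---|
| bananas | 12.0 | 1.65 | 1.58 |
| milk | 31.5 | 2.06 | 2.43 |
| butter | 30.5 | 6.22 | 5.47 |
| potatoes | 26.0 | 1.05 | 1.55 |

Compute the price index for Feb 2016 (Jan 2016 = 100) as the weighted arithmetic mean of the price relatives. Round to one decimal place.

bananas: 12.0 × (1.58/1.65) = 12.0 × 0.957576 = 11.4909
milk: 31.5 × (2.43/2.06) = 31.5 × 1.179612 = 37.1578
butter: 30.5 × (5.47/6.22) = 30.5 × 0.879421 = 26.8223
potatoes: 26.0 × (1.55/1.05) = 26.0 × 1.476190 = 38.3810
Index = Σ wᵢ·(p₁ᵢ/p₀ᵢ) = 11.4909 + 37.1578 + 26.8223 + 38.3810 = 113.8520

113.9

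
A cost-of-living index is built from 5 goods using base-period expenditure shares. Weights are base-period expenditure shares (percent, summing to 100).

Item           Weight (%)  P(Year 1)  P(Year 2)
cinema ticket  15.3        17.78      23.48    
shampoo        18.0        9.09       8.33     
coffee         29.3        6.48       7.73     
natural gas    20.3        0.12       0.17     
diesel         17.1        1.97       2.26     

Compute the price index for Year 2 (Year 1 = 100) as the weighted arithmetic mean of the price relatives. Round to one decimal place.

120.0

cinema ticket: 15.3 × (23.48/17.78) = 15.3 × 1.320585 = 20.2049
shampoo: 18.0 × (8.33/9.09) = 18.0 × 0.916392 = 16.4950
coffee: 29.3 × (7.73/6.48) = 29.3 × 1.192901 = 34.9520
natural gas: 20.3 × (0.17/0.12) = 20.3 × 1.416667 = 28.7583
diesel: 17.1 × (2.26/1.97) = 17.1 × 1.147208 = 19.6173
Index = Σ wᵢ·(p₁ᵢ/p₀ᵢ) = 20.2049 + 16.4950 + 34.9520 + 28.7583 + 19.6173 = 120.0276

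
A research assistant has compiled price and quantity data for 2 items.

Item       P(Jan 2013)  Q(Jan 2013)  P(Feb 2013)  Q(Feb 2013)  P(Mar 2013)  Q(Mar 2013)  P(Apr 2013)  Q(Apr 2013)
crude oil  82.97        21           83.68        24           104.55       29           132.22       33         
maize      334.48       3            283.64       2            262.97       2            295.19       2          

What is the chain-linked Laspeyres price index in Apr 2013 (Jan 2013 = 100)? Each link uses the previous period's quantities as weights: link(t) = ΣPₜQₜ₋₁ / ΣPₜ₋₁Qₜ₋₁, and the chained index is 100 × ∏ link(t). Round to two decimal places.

139.21

Link Jan 2013→Feb 2013:
ΣP(Feb 2013)Q(Jan 2013) = 83.68×21 + 283.64×3 = 1757.28 + 850.92 = 2608.2
ΣP(Jan 2013)Q(Jan 2013) = 82.97×21 + 334.48×3 = 1742.37 + 1003.44 = 2745.81
link = 2608.2/2745.81 = 0.949884
Link Feb 2013→Mar 2013:
ΣP(Mar 2013)Q(Feb 2013) = 104.55×24 + 262.97×2 = 2509.2 + 525.94 = 3035.14
ΣP(Feb 2013)Q(Feb 2013) = 83.68×24 + 283.64×2 = 2008.32 + 567.28 = 2575.6
link = 3035.14/2575.6 = 1.178421
Link Mar 2013→Apr 2013:
ΣP(Apr 2013)Q(Mar 2013) = 132.22×29 + 295.19×2 = 3834.38 + 590.38 = 4424.76
ΣP(Mar 2013)Q(Mar 2013) = 104.55×29 + 262.97×2 = 3031.95 + 525.94 = 3557.89
link = 4424.76/3557.89 = 1.243647
Chained index = 100 × 0.949884 × 1.178421 × 1.243647 = 139.2092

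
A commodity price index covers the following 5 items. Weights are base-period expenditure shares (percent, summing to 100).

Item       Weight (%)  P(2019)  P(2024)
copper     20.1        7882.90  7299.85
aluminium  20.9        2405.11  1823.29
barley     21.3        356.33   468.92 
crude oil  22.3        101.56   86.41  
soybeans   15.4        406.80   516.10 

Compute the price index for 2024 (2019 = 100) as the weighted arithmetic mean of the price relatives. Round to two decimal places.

101.00

copper: 20.1 × (7299.85/7882.90) = 20.1 × 0.926036 = 18.6133
aluminium: 20.9 × (1823.29/2405.11) = 20.9 × 0.758090 = 15.8441
barley: 21.3 × (468.92/356.33) = 21.3 × 1.315971 = 28.0302
crude oil: 22.3 × (86.41/101.56) = 22.3 × 0.850827 = 18.9734
soybeans: 15.4 × (516.10/406.80) = 15.4 × 1.268682 = 19.5377
Index = Σ wᵢ·(p₁ᵢ/p₀ᵢ) = 18.6133 + 15.8441 + 28.0302 + 18.9734 + 19.5377 = 100.9987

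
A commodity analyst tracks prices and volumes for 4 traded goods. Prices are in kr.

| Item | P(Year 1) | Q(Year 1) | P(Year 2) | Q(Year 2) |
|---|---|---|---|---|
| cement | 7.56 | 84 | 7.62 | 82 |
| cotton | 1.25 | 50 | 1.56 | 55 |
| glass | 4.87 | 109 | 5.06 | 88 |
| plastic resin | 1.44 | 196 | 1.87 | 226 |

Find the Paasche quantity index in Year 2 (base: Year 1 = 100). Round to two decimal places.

Paasche quantity index uses current-period prices as weights.
ΣP(Year 2)·Q(Year 2) = 7.62×82 + 1.56×55 + 5.06×88 + 1.87×226 = 624.84 + 85.8 + 445.28 + 422.62 = 1578.54
ΣP(Year 2)·Q(Year 1) = 7.62×84 + 1.56×50 + 5.06×109 + 1.87×196 = 640.08 + 78 + 551.54 + 366.52 = 1636.14
Index = 1578.54 / 1636.14 × 100 = 96.4795

96.48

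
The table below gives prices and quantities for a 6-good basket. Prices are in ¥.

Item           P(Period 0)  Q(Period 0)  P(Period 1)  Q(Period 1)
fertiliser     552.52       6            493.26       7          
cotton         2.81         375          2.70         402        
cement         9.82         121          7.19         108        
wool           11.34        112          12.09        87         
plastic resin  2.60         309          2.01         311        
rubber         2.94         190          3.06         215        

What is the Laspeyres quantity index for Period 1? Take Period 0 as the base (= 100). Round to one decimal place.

103.6

Laspeyres quantity index uses base-period prices as weights.
ΣP(Period 0)·Q(Period 1) = 552.52×7 + 2.81×402 + 9.82×108 + 11.34×87 + 2.60×311 + 2.94×215 = 3867.64 + 1129.62 + 1060.56 + 986.58 + 808.6 + 632.1 = 8485.1
ΣP(Period 0)·Q(Period 0) = 552.52×6 + 2.81×375 + 9.82×121 + 11.34×112 + 2.60×309 + 2.94×190 = 3315.12 + 1053.75 + 1188.22 + 1270.08 + 803.4 + 558.6 = 8189.17
Index = 8485.1 / 8189.17 × 100 = 103.6137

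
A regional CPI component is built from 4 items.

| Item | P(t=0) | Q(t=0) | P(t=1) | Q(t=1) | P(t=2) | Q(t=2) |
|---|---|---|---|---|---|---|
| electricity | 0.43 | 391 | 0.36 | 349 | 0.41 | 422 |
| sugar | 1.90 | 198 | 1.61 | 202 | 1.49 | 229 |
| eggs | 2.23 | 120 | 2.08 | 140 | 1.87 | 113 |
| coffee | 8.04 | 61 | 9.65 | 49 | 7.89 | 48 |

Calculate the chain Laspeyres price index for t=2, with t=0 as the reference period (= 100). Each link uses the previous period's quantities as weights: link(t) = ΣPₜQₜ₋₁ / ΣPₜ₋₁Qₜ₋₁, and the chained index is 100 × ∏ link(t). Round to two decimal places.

89.61

Link t=0→t=1:
ΣP(t=1)Q(t=0) = 0.36×391 + 1.61×198 + 2.08×120 + 9.65×61 = 140.76 + 318.78 + 249.6 + 588.65 = 1297.79
ΣP(t=0)Q(t=0) = 0.43×391 + 1.90×198 + 2.23×120 + 8.04×61 = 168.13 + 376.2 + 267.6 + 490.44 = 1302.37
link = 1297.79/1302.37 = 0.996483
Link t=1→t=2:
ΣP(t=2)Q(t=1) = 0.41×349 + 1.49×202 + 1.87×140 + 7.89×49 = 143.09 + 300.98 + 261.8 + 386.61 = 1092.48
ΣP(t=1)Q(t=1) = 0.36×349 + 1.61×202 + 2.08×140 + 9.65×49 = 125.64 + 325.22 + 291.2 + 472.85 = 1214.91
link = 1092.48/1214.91 = 0.899227
Chained index = 100 × 0.996483 × 0.899227 = 89.6065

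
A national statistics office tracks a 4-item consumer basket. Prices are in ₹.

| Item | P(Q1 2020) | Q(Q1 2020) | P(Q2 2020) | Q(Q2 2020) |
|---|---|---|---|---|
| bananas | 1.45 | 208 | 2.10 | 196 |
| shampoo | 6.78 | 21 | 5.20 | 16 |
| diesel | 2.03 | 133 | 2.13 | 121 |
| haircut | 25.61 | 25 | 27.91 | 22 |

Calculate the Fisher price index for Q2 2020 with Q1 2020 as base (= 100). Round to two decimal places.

Laspeyres component (base-period weights):
ΣP(Q2 2020)Q(Q1 2020) = 2.10×208 + 5.20×21 + 2.13×133 + 27.91×25 = 436.8 + 109.2 + 283.29 + 697.75 = 1527.04
ΣP(Q1 2020)Q(Q1 2020) = 1.45×208 + 6.78×21 + 2.03×133 + 25.61×25 = 301.6 + 142.38 + 269.99 + 640.25 = 1354.22
L = 1527.04 / 1354.22 × 100 = 112.7616
Paasche component (current-period weights):
ΣP(Q2 2020)Q(Q2 2020) = 2.10×196 + 5.20×16 + 2.13×121 + 27.91×22 = 411.6 + 83.2 + 257.73 + 614.02 = 1366.55
ΣP(Q1 2020)Q(Q2 2020) = 1.45×196 + 6.78×16 + 2.03×121 + 25.61×22 = 284.2 + 108.48 + 245.63 + 563.42 = 1201.73
P = 1366.55 / 1201.73 × 100 = 113.7152
Fisher = √(L × P) = √(112.7616 × 113.7152) = 113.2374

113.24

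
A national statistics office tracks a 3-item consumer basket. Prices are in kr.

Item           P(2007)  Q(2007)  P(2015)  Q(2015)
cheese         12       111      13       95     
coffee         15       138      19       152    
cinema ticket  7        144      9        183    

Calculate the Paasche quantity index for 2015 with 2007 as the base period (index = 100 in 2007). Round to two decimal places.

Paasche quantity index uses current-period prices as weights.
ΣP(2015)·Q(2015) = 13×95 + 19×152 + 9×183 = 1235 + 2888 + 1647 = 5770
ΣP(2015)·Q(2007) = 13×111 + 19×138 + 9×144 = 1443 + 2622 + 1296 = 5361
Index = 5770 / 5361 × 100 = 107.6292

107.63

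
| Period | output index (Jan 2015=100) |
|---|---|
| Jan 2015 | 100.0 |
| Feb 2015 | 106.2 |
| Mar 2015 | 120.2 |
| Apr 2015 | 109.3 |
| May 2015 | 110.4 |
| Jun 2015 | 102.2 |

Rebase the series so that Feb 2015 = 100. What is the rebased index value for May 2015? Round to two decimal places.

Rebased(May 2015) = 110.4 / 106.2 × 100 = 103.9548

103.95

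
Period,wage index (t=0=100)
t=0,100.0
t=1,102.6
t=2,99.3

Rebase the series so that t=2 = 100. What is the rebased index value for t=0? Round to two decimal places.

Rebased(t=0) = 100.0 / 99.3 × 100 = 100.7049

100.70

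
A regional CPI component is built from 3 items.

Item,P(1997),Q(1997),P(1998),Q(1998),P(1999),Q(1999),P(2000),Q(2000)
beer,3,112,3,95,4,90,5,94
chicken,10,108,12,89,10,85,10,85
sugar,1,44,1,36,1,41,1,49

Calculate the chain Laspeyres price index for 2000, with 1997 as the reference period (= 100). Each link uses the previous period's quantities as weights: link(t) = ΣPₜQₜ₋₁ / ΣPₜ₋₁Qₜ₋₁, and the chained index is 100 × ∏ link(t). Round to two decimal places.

Link 1997→1998:
ΣP(1998)Q(1997) = 3×112 + 12×108 + 1×44 = 336 + 1296 + 44 = 1676
ΣP(1997)Q(1997) = 3×112 + 10×108 + 1×44 = 336 + 1080 + 44 = 1460
link = 1676/1460 = 1.147945
Link 1998→1999:
ΣP(1999)Q(1998) = 4×95 + 10×89 + 1×36 = 380 + 890 + 36 = 1306
ΣP(1998)Q(1998) = 3×95 + 12×89 + 1×36 = 285 + 1068 + 36 = 1389
link = 1306/1389 = 0.940245
Link 1999→2000:
ΣP(2000)Q(1999) = 5×90 + 10×85 + 1×41 = 450 + 850 + 41 = 1341
ΣP(1999)Q(1999) = 4×90 + 10×85 + 1×41 = 360 + 850 + 41 = 1251
link = 1341/1251 = 1.071942
Chained index = 100 × 1.147945 × 0.940245 × 1.071942 = 115.7001

115.70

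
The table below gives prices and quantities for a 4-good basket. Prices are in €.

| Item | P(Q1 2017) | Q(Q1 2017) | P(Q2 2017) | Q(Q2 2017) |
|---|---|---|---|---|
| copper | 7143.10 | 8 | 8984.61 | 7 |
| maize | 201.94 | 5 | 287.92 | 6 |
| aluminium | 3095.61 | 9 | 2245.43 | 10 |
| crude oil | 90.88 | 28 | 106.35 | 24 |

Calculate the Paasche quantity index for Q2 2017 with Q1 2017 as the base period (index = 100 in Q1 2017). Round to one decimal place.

92.9

Paasche quantity index uses current-period prices as weights.
ΣP(Q2 2017)·Q(Q2 2017) = 8984.61×7 + 287.92×6 + 2245.43×10 + 106.35×24 = 62892.27 + 1727.52 + 22454.3 + 2552.4 = 89626.49
ΣP(Q2 2017)·Q(Q1 2017) = 8984.61×8 + 287.92×5 + 2245.43×9 + 106.35×28 = 71876.88 + 1439.6 + 20208.87 + 2977.8 = 96503.15
Index = 89626.49 / 96503.15 × 100 = 92.8742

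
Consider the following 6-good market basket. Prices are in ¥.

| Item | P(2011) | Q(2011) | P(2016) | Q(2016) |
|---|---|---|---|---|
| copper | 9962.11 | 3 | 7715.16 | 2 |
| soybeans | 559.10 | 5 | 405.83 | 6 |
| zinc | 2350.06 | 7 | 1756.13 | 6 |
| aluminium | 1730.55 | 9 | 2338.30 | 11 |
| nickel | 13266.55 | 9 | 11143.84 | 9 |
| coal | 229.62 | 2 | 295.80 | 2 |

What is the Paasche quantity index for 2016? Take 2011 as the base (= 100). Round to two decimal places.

Paasche quantity index uses current-period prices as weights.
ΣP(2016)·Q(2016) = 7715.16×2 + 405.83×6 + 1756.13×6 + 2338.30×11 + 11143.84×9 + 295.80×2 = 15430.32 + 2434.98 + 10536.78 + 25721.3 + 100294.56 + 591.6 = 155009.54
ΣP(2016)·Q(2011) = 7715.16×3 + 405.83×5 + 1756.13×7 + 2338.30×9 + 11143.84×9 + 295.80×2 = 23145.48 + 2029.15 + 12292.91 + 21044.7 + 100294.56 + 591.6 = 159398.4
Index = 155009.54 / 159398.4 × 100 = 97.2466

97.25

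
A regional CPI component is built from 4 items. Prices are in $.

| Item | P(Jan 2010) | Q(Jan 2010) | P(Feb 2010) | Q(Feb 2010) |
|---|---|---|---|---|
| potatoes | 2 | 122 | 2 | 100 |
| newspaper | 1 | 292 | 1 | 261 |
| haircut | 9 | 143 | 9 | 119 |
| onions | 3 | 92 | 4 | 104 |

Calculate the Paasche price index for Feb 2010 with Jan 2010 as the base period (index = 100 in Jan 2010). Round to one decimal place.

Paasche price index uses current-period quantities as weights.
ΣP(Feb 2010)·Q(Feb 2010) = 2×100 + 1×261 + 9×119 + 4×104 = 200 + 261 + 1071 + 416 = 1948
ΣP(Jan 2010)·Q(Feb 2010) = 2×100 + 1×261 + 9×119 + 3×104 = 200 + 261 + 1071 + 312 = 1844
Index = 1948 / 1844 × 100 = 105.6399

105.6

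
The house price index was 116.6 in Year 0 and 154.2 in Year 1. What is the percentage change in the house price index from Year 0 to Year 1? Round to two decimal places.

32.25%

Change = (154.2 − 116.6) / 116.6 × 100
       = 37.6 / 116.6 × 100 = 32.2470%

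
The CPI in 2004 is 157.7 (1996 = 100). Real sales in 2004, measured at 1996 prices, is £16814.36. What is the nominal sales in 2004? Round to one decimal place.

Nominal = Real × (Index/100) = 16814.36 × (157.7/100)
        = 16814.36 × 1.577 = 26516.2457

26516.2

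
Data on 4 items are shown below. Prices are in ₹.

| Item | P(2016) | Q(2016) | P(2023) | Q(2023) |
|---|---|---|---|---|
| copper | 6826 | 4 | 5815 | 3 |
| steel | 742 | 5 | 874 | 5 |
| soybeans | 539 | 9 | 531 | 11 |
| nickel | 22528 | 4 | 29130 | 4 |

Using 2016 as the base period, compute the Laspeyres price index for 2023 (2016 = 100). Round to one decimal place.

118.2

Laspeyres price index uses base-period quantities as weights.
ΣP(2023)·Q(2016) = 5815×4 + 874×5 + 531×9 + 29130×4 = 23260 + 4370 + 4779 + 116520 = 148929
ΣP(2016)·Q(2016) = 6826×4 + 742×5 + 539×9 + 22528×4 = 27304 + 3710 + 4851 + 90112 = 125977
Index = 148929 / 125977 × 100 = 118.2192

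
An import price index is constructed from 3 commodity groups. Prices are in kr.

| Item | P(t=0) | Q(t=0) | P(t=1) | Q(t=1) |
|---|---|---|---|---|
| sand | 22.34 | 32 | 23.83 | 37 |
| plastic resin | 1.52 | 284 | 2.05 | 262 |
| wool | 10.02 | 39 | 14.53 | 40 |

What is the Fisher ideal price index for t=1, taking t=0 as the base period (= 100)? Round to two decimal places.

Laspeyres component (base-period weights):
ΣP(t=1)Q(t=0) = 23.83×32 + 2.05×284 + 14.53×39 = 762.56 + 582.2 + 566.67 = 1911.43
ΣP(t=0)Q(t=0) = 22.34×32 + 1.52×284 + 10.02×39 = 714.88 + 431.68 + 390.78 = 1537.34
L = 1911.43 / 1537.34 × 100 = 124.3336
Paasche component (current-period weights):
ΣP(t=1)Q(t=1) = 23.83×37 + 2.05×262 + 14.53×40 = 881.71 + 537.1 + 581.2 = 2000.01
ΣP(t=0)Q(t=1) = 22.34×37 + 1.52×262 + 10.02×40 = 826.58 + 398.24 + 400.8 = 1625.62
P = 2000.01 / 1625.62 × 100 = 123.0306
Fisher = √(L × P) = √(124.3336 × 123.0306) = 123.6804

123.68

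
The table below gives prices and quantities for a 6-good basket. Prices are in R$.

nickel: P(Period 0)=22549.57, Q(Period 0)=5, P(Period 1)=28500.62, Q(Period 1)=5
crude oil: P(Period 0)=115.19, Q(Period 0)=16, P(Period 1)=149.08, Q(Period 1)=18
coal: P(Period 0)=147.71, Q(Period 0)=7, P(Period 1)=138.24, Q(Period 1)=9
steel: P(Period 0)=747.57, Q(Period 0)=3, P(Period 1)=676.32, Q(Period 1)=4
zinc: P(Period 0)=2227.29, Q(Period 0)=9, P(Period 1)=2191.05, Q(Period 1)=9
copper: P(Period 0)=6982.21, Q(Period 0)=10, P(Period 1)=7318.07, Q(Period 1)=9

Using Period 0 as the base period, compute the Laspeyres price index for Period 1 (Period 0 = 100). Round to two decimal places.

Laspeyres price index uses base-period quantities as weights.
ΣP(Period 1)·Q(Period 0) = 28500.62×5 + 149.08×16 + 138.24×7 + 676.32×3 + 2191.05×9 + 7318.07×10 = 142503.1 + 2385.28 + 967.68 + 2028.96 + 19719.45 + 73180.7 = 240785.17
ΣP(Period 0)·Q(Period 0) = 22549.57×5 + 115.19×16 + 147.71×7 + 747.57×3 + 2227.29×9 + 6982.21×10 = 112747.85 + 1843.04 + 1033.97 + 2242.71 + 20045.61 + 69822.1 = 207735.28
Index = 240785.17 / 207735.28 × 100 = 115.9096

115.91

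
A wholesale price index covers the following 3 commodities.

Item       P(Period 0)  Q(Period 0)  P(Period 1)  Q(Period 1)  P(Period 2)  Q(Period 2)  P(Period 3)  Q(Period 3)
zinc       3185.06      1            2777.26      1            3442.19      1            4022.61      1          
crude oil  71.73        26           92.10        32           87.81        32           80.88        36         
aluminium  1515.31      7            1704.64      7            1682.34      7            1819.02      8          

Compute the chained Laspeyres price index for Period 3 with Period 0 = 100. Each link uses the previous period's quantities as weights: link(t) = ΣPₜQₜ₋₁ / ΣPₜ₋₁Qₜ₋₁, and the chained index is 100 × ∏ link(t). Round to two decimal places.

119.68

Link Period 0→Period 1:
ΣP(Period 1)Q(Period 0) = 2777.26×1 + 92.10×26 + 1704.64×7 = 2777.26 + 2394.6 + 11932.48 = 17104.34
ΣP(Period 0)Q(Period 0) = 3185.06×1 + 71.73×26 + 1515.31×7 = 3185.06 + 1864.98 + 10607.17 = 15657.21
link = 17104.34/15657.21 = 1.092426
Link Period 1→Period 2:
ΣP(Period 2)Q(Period 1) = 3442.19×1 + 87.81×32 + 1682.34×7 = 3442.19 + 2809.92 + 11776.38 = 18028.49
ΣP(Period 1)Q(Period 1) = 2777.26×1 + 92.10×32 + 1704.64×7 = 2777.26 + 2947.2 + 11932.48 = 17656.94
link = 18028.49/17656.94 = 1.021043
Link Period 2→Period 3:
ΣP(Period 3)Q(Period 2) = 4022.61×1 + 80.88×32 + 1819.02×7 = 4022.61 + 2588.16 + 12733.14 = 19343.91
ΣP(Period 2)Q(Period 2) = 3442.19×1 + 87.81×32 + 1682.34×7 = 3442.19 + 2809.92 + 11776.38 = 18028.49
link = 19343.91/18028.49 = 1.072963
Chained index = 100 × 1.092426 × 1.021043 × 1.072963 = 119.6798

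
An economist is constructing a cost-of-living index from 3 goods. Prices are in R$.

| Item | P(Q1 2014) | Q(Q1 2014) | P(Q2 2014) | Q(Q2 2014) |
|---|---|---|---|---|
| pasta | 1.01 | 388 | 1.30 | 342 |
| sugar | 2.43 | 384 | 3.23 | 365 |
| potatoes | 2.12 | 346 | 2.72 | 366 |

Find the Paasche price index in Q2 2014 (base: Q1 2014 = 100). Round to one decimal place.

130.4

Paasche price index uses current-period quantities as weights.
ΣP(Q2 2014)·Q(Q2 2014) = 1.30×342 + 3.23×365 + 2.72×366 = 444.6 + 1178.95 + 995.52 = 2619.07
ΣP(Q1 2014)·Q(Q2 2014) = 1.01×342 + 2.43×365 + 2.12×366 = 345.42 + 886.95 + 775.92 = 2008.29
Index = 2619.07 / 2008.29 × 100 = 130.4129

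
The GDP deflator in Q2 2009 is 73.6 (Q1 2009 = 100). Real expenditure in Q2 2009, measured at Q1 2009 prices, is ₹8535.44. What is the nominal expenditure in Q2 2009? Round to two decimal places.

Nominal = Real × (Index/100) = 8535.44 × (73.6/100)
        = 8535.44 × 0.736 = 6282.0838

6282.08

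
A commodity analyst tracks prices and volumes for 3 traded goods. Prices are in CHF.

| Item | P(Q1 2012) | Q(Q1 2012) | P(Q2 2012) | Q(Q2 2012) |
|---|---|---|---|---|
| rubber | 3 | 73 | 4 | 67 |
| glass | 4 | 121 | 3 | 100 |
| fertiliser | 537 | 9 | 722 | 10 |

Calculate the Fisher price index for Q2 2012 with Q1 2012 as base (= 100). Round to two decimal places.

Laspeyres component (base-period weights):
ΣP(Q2 2012)Q(Q1 2012) = 4×73 + 3×121 + 722×9 = 292 + 363 + 6498 = 7153
ΣP(Q1 2012)Q(Q1 2012) = 3×73 + 4×121 + 537×9 = 219 + 484 + 4833 = 5536
L = 7153 / 5536 × 100 = 129.2088
Paasche component (current-period weights):
ΣP(Q2 2012)Q(Q2 2012) = 4×67 + 3×100 + 722×10 = 268 + 300 + 7220 = 7788
ΣP(Q1 2012)Q(Q2 2012) = 3×67 + 4×100 + 537×10 = 201 + 400 + 5370 = 5971
P = 7788 / 5971 × 100 = 130.4304
Fisher = √(L × P) = √(129.2088 × 130.4304) = 129.8182

129.82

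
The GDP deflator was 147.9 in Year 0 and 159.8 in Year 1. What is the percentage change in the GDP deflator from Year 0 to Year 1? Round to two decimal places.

8.05%

Change = (159.8 − 147.9) / 147.9 × 100
       = 11.9 / 147.9 × 100 = 8.0460%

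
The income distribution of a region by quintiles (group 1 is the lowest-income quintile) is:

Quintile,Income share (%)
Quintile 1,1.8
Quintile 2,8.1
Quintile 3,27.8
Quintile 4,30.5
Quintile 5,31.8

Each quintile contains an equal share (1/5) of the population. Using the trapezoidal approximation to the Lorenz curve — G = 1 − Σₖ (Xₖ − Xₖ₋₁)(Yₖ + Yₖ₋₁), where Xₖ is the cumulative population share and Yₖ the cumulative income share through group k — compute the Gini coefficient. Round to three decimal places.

Cumulative income shares Yₖ: 0.0180, 0.0990, 0.3770, 0.6820, 1.0000
Σ (Xₖ−Xₖ₋₁)(Yₖ+Yₖ₋₁) = (1/5)(0.0180+0.0000) + (1/5)(0.0990+0.0180) + (1/5)(0.3770+0.0990) + (1/5)(0.6820+0.3770) + (1/5)(1.0000+0.6820)
  = 0.0036 + 0.0234 + 0.0952 + 0.2118 + 0.3364 = 0.6704
G = 1 − 0.6704 = 0.3296

0.330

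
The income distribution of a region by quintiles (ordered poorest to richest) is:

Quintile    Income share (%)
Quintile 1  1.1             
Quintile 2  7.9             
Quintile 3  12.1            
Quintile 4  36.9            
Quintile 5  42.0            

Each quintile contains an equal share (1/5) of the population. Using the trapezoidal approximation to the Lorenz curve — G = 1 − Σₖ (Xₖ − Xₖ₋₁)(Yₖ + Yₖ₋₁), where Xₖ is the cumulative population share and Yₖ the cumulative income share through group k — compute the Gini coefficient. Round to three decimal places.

Cumulative income shares Yₖ: 0.0110, 0.0900, 0.2110, 0.5800, 1.0000
Σ (Xₖ−Xₖ₋₁)(Yₖ+Yₖ₋₁) = (1/5)(0.0110+0.0000) + (1/5)(0.0900+0.0110) + (1/5)(0.2110+0.0900) + (1/5)(0.5800+0.2110) + (1/5)(1.0000+0.5800)
  = 0.0022 + 0.0202 + 0.0602 + 0.1582 + 0.3160 = 0.5568
G = 1 − 0.5568 = 0.4432

0.443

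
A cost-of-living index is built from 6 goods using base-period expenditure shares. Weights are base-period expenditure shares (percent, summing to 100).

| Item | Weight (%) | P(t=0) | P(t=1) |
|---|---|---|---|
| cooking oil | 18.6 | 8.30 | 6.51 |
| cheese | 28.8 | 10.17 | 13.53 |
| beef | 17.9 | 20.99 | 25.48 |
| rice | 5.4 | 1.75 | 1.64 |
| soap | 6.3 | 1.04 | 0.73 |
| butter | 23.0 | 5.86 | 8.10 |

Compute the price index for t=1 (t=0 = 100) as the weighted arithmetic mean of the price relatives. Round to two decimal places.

115.91

cooking oil: 18.6 × (6.51/8.30) = 18.6 × 0.784337 = 14.5887
cheese: 28.8 × (13.53/10.17) = 28.8 × 1.330383 = 38.3150
beef: 17.9 × (25.48/20.99) = 17.9 × 1.213911 = 21.7290
rice: 5.4 × (1.64/1.75) = 5.4 × 0.937143 = 5.0606
soap: 6.3 × (0.73/1.04) = 6.3 × 0.701923 = 4.4221
butter: 23.0 × (8.10/5.86) = 23.0 × 1.382253 = 31.7918
Index = Σ wᵢ·(p₁ᵢ/p₀ᵢ) = 14.5887 + 38.3150 + 21.7290 + 5.0606 + 4.4221 + 31.7918 = 115.9072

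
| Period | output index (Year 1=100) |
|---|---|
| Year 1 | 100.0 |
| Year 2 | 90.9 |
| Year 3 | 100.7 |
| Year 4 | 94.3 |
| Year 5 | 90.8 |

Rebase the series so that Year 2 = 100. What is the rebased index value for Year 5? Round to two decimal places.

Rebased(Year 5) = 90.8 / 90.9 × 100 = 99.8900

99.89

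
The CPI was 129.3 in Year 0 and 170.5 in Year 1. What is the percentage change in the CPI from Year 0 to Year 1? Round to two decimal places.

Change = (170.5 − 129.3) / 129.3 × 100
       = 41.2 / 129.3 × 100 = 31.8639%

31.86%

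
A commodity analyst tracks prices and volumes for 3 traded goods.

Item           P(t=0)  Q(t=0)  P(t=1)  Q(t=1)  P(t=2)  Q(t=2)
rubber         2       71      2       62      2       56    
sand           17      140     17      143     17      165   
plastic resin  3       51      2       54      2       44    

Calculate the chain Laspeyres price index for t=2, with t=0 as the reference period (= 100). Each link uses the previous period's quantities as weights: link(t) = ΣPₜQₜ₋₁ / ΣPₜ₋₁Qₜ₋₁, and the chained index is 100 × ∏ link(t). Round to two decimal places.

Link t=0→t=1:
ΣP(t=1)Q(t=0) = 2×71 + 17×140 + 2×51 = 142 + 2380 + 102 = 2624
ΣP(t=0)Q(t=0) = 2×71 + 17×140 + 3×51 = 142 + 2380 + 153 = 2675
link = 2624/2675 = 0.980935
Link t=1→t=2:
ΣP(t=2)Q(t=1) = 2×62 + 17×143 + 2×54 = 124 + 2431 + 108 = 2663
ΣP(t=1)Q(t=1) = 2×62 + 17×143 + 2×54 = 124 + 2431 + 108 = 2663
link = 2663/2663 = 1.000000
Chained index = 100 × 0.980935 × 1.000000 = 98.0935

98.09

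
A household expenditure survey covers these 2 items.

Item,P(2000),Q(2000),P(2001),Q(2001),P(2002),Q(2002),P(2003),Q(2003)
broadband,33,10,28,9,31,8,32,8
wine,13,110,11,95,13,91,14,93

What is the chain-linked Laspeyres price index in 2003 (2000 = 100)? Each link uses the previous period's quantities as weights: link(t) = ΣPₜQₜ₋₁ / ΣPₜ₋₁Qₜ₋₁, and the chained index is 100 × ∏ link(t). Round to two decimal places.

105.66

Link 2000→2001:
ΣP(2001)Q(2000) = 28×10 + 11×110 = 280 + 1210 = 1490
ΣP(2000)Q(2000) = 33×10 + 13×110 = 330 + 1430 = 1760
link = 1490/1760 = 0.846591
Link 2001→2002:
ΣP(2002)Q(2001) = 31×9 + 13×95 = 279 + 1235 = 1514
ΣP(2001)Q(2001) = 28×9 + 11×95 = 252 + 1045 = 1297
link = 1514/1297 = 1.167309
Link 2002→2003:
ΣP(2003)Q(2002) = 32×8 + 14×91 = 256 + 1274 = 1530
ΣP(2002)Q(2002) = 31×8 + 13×91 = 248 + 1183 = 1431
link = 1530/1431 = 1.069182
Chained index = 100 × 0.846591 × 1.167309 × 1.069182 = 105.6602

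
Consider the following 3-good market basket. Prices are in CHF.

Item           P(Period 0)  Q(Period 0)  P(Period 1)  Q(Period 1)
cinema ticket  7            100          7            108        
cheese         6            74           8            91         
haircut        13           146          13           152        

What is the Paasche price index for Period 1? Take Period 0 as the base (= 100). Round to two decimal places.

Paasche price index uses current-period quantities as weights.
ΣP(Period 1)·Q(Period 1) = 7×108 + 8×91 + 13×152 = 756 + 728 + 1976 = 3460
ΣP(Period 0)·Q(Period 1) = 7×108 + 6×91 + 13×152 = 756 + 546 + 1976 = 3278
Index = 3460 / 3278 × 100 = 105.5522

105.55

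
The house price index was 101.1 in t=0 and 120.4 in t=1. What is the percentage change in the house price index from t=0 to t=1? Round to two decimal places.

Change = (120.4 − 101.1) / 101.1 × 100
       = 19.3 / 101.1 × 100 = 19.0900%

19.09%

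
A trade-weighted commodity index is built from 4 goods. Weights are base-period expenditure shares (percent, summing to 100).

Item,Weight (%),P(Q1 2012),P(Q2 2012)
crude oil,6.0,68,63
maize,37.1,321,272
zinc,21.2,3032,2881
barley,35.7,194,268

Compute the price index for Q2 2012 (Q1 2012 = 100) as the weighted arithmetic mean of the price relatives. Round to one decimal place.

crude oil: 6.0 × (63/68) = 6.0 × 0.926471 = 5.5588
maize: 37.1 × (272/321) = 37.1 × 0.847352 = 31.4368
zinc: 21.2 × (2881/3032) = 21.2 × 0.950198 = 20.1442
barley: 35.7 × (268/194) = 35.7 × 1.381443 = 49.3175
Index = Σ wᵢ·(p₁ᵢ/p₀ᵢ) = 5.5588 + 31.4368 + 20.1442 + 49.3175 = 106.4573

106.5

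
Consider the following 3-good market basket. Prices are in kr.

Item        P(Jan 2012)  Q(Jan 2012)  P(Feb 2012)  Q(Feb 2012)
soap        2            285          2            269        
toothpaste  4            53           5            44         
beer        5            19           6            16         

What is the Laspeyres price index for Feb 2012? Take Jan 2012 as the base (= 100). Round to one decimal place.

Laspeyres price index uses base-period quantities as weights.
ΣP(Feb 2012)·Q(Jan 2012) = 2×285 + 5×53 + 6×19 = 570 + 265 + 114 = 949
ΣP(Jan 2012)·Q(Jan 2012) = 2×285 + 4×53 + 5×19 = 570 + 212 + 95 = 877
Index = 949 / 877 × 100 = 108.2098

108.2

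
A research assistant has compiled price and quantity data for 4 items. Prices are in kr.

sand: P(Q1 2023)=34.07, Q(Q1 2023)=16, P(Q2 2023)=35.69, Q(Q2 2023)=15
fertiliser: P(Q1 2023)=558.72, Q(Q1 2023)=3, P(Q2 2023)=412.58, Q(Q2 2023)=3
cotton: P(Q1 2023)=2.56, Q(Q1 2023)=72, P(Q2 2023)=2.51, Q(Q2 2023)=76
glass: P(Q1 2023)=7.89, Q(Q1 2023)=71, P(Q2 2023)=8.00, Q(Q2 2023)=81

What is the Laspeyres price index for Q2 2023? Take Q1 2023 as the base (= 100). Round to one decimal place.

86.2

Laspeyres price index uses base-period quantities as weights.
ΣP(Q2 2023)·Q(Q1 2023) = 35.69×16 + 412.58×3 + 2.51×72 + 8.00×71 = 571.04 + 1237.74 + 180.72 + 568 = 2557.5
ΣP(Q1 2023)·Q(Q1 2023) = 34.07×16 + 558.72×3 + 2.56×72 + 7.89×71 = 545.12 + 1676.16 + 184.32 + 560.19 = 2965.79
Index = 2557.5 / 2965.79 × 100 = 86.2333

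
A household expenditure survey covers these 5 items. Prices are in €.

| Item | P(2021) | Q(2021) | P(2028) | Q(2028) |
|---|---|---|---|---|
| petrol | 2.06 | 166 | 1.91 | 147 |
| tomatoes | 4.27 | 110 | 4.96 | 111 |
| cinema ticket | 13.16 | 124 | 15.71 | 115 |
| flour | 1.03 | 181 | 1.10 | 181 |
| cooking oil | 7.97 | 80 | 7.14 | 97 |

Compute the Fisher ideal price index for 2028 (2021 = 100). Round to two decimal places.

Laspeyres component (base-period weights):
ΣP(2028)Q(2021) = 1.91×166 + 4.96×110 + 15.71×124 + 1.10×181 + 7.14×80 = 317.06 + 545.6 + 1948.04 + 199.1 + 571.2 = 3581
ΣP(2021)Q(2021) = 2.06×166 + 4.27×110 + 13.16×124 + 1.03×181 + 7.97×80 = 341.96 + 469.7 + 1631.84 + 186.43 + 637.6 = 3267.53
L = 3581 / 3267.53 × 100 = 109.5935
Paasche component (current-period weights):
ΣP(2028)Q(2028) = 1.91×147 + 4.96×111 + 15.71×115 + 1.10×181 + 7.14×97 = 280.77 + 550.56 + 1806.65 + 199.1 + 692.58 = 3529.66
ΣP(2021)Q(2028) = 2.06×147 + 4.27×111 + 13.16×115 + 1.03×181 + 7.97×97 = 302.82 + 473.97 + 1513.4 + 186.43 + 773.09 = 3249.71
P = 3529.66 / 3249.71 × 100 = 108.6146
Fisher = √(L × P) = √(109.5935 × 108.6146) = 109.1030

109.10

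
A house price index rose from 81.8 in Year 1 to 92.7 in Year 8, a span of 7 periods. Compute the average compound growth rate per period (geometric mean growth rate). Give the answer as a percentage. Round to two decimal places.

Growth factor = (92.7/81.8)^(1/7) = (1.133252)^(1/7) = 1.018031
Growth rate = 1.018031 − 1 = 0.018031 = 1.8031%

1.80%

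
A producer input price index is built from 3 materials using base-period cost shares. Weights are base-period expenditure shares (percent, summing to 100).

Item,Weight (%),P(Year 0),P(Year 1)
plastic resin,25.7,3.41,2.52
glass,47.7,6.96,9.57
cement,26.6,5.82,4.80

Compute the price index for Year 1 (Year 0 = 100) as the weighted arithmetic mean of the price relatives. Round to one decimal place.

plastic resin: 25.7 × (2.52/3.41) = 25.7 × 0.739003 = 18.9924
glass: 47.7 × (9.57/6.96) = 47.7 × 1.375000 = 65.5875
cement: 26.6 × (4.80/5.82) = 26.6 × 0.824742 = 21.9381
Index = Σ wᵢ·(p₁ᵢ/p₀ᵢ) = 18.9924 + 65.5875 + 21.9381 = 106.5180

106.5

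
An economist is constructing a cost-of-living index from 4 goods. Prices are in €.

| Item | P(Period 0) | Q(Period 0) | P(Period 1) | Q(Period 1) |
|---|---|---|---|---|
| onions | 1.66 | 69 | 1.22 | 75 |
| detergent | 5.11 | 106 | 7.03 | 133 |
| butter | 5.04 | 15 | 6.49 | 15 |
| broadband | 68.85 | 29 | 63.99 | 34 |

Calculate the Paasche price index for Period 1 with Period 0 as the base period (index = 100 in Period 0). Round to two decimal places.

102.45

Paasche price index uses current-period quantities as weights.
ΣP(Period 1)·Q(Period 1) = 1.22×75 + 7.03×133 + 6.49×15 + 63.99×34 = 91.5 + 934.99 + 97.35 + 2175.66 = 3299.5
ΣP(Period 0)·Q(Period 1) = 1.66×75 + 5.11×133 + 5.04×15 + 68.85×34 = 124.5 + 679.63 + 75.6 + 2340.9 = 3220.63
Index = 3299.5 / 3220.63 × 100 = 102.4489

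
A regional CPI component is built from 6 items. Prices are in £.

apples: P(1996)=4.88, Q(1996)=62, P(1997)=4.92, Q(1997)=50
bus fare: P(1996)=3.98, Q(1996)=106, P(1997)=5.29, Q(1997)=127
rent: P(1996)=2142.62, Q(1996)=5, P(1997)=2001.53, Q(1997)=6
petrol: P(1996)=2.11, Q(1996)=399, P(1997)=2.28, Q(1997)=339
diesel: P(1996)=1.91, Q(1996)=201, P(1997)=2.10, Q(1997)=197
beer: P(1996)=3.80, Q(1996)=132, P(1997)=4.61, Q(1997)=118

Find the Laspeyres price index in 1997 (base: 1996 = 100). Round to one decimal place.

Laspeyres price index uses base-period quantities as weights.
ΣP(1997)·Q(1996) = 4.92×62 + 5.29×106 + 2001.53×5 + 2.28×399 + 2.10×201 + 4.61×132 = 305.04 + 560.74 + 10007.65 + 909.72 + 422.1 + 608.52 = 12813.77
ΣP(1996)·Q(1996) = 4.88×62 + 3.98×106 + 2142.62×5 + 2.11×399 + 1.91×201 + 3.80×132 = 302.56 + 421.88 + 10713.1 + 841.89 + 383.91 + 501.6 = 13164.94
Index = 12813.77 / 13164.94 × 100 = 97.3325

97.3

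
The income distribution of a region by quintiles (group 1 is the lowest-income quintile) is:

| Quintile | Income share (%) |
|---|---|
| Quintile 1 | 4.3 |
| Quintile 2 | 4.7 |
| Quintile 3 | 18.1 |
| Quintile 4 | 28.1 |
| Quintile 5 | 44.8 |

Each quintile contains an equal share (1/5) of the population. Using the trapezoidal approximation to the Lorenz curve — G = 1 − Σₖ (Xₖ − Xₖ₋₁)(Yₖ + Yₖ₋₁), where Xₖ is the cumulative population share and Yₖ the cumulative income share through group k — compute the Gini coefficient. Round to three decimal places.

0.418

Cumulative income shares Yₖ: 0.0430, 0.0900, 0.2710, 0.5520, 1.0000
Σ (Xₖ−Xₖ₋₁)(Yₖ+Yₖ₋₁) = (1/5)(0.0430+0.0000) + (1/5)(0.0900+0.0430) + (1/5)(0.2710+0.0900) + (1/5)(0.5520+0.2710) + (1/5)(1.0000+0.5520)
  = 0.0086 + 0.0266 + 0.0722 + 0.1646 + 0.3104 = 0.5824
G = 1 − 0.5824 = 0.4176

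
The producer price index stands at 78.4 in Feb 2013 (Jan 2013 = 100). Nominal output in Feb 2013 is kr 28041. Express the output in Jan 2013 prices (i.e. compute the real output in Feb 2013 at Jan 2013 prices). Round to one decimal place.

Real = Nominal ÷ (Index/100) = 28041 ÷ (78.4/100)
     = 28041 ÷ 0.784 = 35766.5816

35766.6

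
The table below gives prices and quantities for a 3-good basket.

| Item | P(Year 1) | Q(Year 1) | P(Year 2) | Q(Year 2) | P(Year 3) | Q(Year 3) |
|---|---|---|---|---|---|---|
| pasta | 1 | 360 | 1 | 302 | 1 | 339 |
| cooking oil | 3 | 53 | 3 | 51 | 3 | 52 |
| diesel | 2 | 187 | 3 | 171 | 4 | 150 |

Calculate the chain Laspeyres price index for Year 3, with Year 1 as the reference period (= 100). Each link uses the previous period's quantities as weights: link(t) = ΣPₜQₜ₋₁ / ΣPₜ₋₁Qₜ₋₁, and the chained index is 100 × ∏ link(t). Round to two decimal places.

Link Year 1→Year 2:
ΣP(Year 2)Q(Year 1) = 1×360 + 3×53 + 3×187 = 360 + 159 + 561 = 1080
ΣP(Year 1)Q(Year 1) = 1×360 + 3×53 + 2×187 = 360 + 159 + 374 = 893
link = 1080/893 = 1.209406
Link Year 2→Year 3:
ΣP(Year 3)Q(Year 2) = 1×302 + 3×51 + 4×171 = 302 + 153 + 684 = 1139
ΣP(Year 2)Q(Year 2) = 1×302 + 3×51 + 3×171 = 302 + 153 + 513 = 968
link = 1139/968 = 1.176653
Chained index = 100 × 1.209406 × 1.176653 = 142.3052

142.31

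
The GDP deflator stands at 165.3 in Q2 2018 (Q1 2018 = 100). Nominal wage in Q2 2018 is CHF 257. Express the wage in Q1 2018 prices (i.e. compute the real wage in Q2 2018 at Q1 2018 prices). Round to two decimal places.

Real = Nominal ÷ (Index/100) = 257 ÷ (165.3/100)
     = 257 ÷ 1.653 = 155.4749

155.47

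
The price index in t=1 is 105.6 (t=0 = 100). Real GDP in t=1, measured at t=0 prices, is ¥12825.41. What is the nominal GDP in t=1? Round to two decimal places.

13543.63

Nominal = Real × (Index/100) = 12825.41 × (105.6/100)
        = 12825.41 × 1.056 = 13543.6330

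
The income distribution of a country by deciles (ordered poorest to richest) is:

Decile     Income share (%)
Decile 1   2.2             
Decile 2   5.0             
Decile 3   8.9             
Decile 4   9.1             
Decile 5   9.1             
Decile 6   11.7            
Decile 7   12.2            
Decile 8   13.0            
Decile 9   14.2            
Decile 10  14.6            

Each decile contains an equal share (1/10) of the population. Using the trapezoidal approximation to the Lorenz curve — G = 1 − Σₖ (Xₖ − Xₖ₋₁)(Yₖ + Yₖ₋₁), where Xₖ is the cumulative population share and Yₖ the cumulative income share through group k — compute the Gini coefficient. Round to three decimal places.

0.208

Cumulative income shares Yₖ: 0.0220, 0.0720, 0.1610, 0.2520, 0.3430, 0.4600, 0.5820, 0.7120, 0.8540, 1.0000
Σ (Xₖ−Xₖ₋₁)(Yₖ+Yₖ₋₁) = (1/10)(0.0220+0.0000) + (1/10)(0.0720+0.0220) + (1/10)(0.1610+0.0720) + (1/10)(0.2520+0.1610) + (1/10)(0.3430+0.2520) + (1/10)(0.4600+0.3430) + (1/10)(0.5820+0.4600) + (1/10)(0.7120+0.5820) + (1/10)(0.8540+0.7120) + (1/10)(1.0000+0.8540)
  = 0.0022 + 0.0094 + 0.0233 + 0.0413 + 0.0595 + 0.0803 + 0.1042 + 0.1294 + 0.1566 + 0.1854 = 0.7916
G = 1 − 0.7916 = 0.2084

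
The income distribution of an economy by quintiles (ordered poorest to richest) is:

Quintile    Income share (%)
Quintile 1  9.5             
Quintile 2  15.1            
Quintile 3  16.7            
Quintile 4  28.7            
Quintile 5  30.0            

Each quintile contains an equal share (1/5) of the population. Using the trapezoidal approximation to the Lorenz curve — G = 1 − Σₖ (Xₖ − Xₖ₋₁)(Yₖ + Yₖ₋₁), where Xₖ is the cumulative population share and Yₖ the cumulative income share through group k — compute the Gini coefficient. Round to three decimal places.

Cumulative income shares Yₖ: 0.0950, 0.2460, 0.4130, 0.7000, 1.0000
Σ (Xₖ−Xₖ₋₁)(Yₖ+Yₖ₋₁) = (1/5)(0.0950+0.0000) + (1/5)(0.2460+0.0950) + (1/5)(0.4130+0.2460) + (1/5)(0.7000+0.4130) + (1/5)(1.0000+0.7000)
  = 0.0190 + 0.0682 + 0.1318 + 0.2226 + 0.3400 = 0.7816
G = 1 − 0.7816 = 0.2184

0.218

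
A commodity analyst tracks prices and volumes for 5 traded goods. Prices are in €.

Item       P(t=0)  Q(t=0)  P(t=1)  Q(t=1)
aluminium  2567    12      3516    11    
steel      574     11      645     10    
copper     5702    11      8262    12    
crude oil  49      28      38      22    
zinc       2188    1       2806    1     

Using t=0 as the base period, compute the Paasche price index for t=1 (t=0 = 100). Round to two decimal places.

Paasche price index uses current-period quantities as weights.
ΣP(t=1)·Q(t=1) = 3516×11 + 645×10 + 8262×12 + 38×22 + 2806×1 = 38676 + 6450 + 99144 + 836 + 2806 = 147912
ΣP(t=0)·Q(t=1) = 2567×11 + 574×10 + 5702×12 + 49×22 + 2188×1 = 28237 + 5740 + 68424 + 1078 + 2188 = 105667
Index = 147912 / 105667 × 100 = 139.9794

139.98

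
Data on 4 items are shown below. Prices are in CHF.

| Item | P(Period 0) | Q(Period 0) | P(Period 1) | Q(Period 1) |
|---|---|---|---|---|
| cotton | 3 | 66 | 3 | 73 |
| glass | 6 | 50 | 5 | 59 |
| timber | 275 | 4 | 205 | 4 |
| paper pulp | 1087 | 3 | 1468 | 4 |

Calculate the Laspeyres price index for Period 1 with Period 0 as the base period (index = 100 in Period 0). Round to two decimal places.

116.73

Laspeyres price index uses base-period quantities as weights.
ΣP(Period 1)·Q(Period 0) = 3×66 + 5×50 + 205×4 + 1468×3 = 198 + 250 + 820 + 4404 = 5672
ΣP(Period 0)·Q(Period 0) = 3×66 + 6×50 + 275×4 + 1087×3 = 198 + 300 + 1100 + 3261 = 4859
Index = 5672 / 4859 × 100 = 116.7318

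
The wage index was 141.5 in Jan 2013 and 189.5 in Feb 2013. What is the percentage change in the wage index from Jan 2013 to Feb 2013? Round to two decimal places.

Change = (189.5 − 141.5) / 141.5 × 100
       = 48.0 / 141.5 × 100 = 33.9223%

33.92%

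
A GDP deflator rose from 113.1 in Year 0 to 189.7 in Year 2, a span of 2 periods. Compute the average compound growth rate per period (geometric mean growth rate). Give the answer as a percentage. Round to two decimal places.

Growth factor = (189.7/113.1)^(1/2) = (1.677277)^(1/2) = 1.295097
Growth rate = 1.295097 − 1 = 0.295097 = 29.5097%

29.51%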